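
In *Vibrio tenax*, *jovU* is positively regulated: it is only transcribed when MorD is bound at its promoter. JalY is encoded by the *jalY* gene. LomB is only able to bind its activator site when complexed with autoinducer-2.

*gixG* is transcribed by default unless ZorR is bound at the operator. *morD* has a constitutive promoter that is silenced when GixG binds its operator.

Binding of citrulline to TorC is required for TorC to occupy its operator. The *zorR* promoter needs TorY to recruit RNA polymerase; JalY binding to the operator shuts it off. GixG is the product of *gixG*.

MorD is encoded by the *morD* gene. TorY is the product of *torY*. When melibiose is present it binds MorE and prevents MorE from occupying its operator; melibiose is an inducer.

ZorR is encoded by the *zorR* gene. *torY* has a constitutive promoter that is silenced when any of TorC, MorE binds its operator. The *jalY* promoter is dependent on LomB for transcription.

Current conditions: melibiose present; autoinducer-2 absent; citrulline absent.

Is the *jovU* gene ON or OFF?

Citrulline is absent, so TorC is inactive.
Melibiose is present, so MorE is inactive.
With no repressor bound, *torY* is transcribed.
So TorY is produced and active.
Autoinducer-2 is absent, so LomB is inactive.
Required activator LomB is absent, so *jalY* is not transcribed.
So JalY is not produced.
No repressor is bound and TorY is active, so *zorR* is transcribed.
So ZorR is produced and active.
With repressor ZorR bound, *gixG* is not transcribed.
So GixG is not produced.
With no repressor bound, *morD* is transcribed.
So MorD is produced and active.
No repressor is bound and MorD is active, so *jovU* is transcribed.

ON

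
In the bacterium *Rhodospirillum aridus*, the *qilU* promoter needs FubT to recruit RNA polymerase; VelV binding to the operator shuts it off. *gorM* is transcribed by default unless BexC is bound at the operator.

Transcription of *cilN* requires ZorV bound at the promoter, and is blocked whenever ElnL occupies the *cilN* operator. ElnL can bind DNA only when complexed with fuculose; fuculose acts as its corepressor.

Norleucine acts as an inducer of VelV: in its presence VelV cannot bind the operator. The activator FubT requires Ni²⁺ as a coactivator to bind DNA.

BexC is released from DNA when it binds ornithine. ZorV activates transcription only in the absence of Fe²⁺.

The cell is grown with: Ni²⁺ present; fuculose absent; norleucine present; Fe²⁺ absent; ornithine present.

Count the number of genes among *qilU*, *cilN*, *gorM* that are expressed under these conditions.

3

Norleucine is present, so VelV is inactive.
Ni²⁺ is present, so FubT is active.
No repressor is bound and FubT is active, so *qilU* is transcribed.
→ *qilU* is ON.
Fuculose is absent, so ElnL is inactive.
Fe²⁺ is absent, so ZorV is active.
No repressor is bound and ZorV is active, so *cilN* is transcribed.
→ *cilN* is ON.
Ornithine is present, so BexC is inactive.
With no repressor bound, *gorM* is transcribed.
→ *gorM* is ON.
3 of the 3 genes are transcribed.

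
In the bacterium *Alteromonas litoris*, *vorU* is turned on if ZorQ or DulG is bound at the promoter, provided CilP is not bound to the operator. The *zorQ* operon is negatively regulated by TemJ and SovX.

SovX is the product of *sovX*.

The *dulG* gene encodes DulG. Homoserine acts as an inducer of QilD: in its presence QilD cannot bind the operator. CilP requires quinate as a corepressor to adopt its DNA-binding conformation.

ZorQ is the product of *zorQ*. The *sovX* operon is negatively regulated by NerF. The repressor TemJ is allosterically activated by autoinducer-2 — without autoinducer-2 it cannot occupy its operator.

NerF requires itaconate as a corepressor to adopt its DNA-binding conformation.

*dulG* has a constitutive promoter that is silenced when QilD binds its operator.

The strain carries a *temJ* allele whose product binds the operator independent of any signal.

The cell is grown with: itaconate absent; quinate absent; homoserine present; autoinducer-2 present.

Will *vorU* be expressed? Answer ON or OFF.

ON

TemJ is constitutively active in this strain.
Itaconate is absent, so NerF is inactive.
With no repressor bound, *sovX* is transcribed.
So SovX is produced and active.
With repressor TemJ bound, *zorQ* is not transcribed.
So ZorQ is not produced.
Homoserine is present, so QilD is inactive.
With no repressor bound, *dulG* is transcribed.
So DulG is produced and active.
Quinate is absent, so CilP is inactive.
Activator DulG is present, so *vorU* is transcribed.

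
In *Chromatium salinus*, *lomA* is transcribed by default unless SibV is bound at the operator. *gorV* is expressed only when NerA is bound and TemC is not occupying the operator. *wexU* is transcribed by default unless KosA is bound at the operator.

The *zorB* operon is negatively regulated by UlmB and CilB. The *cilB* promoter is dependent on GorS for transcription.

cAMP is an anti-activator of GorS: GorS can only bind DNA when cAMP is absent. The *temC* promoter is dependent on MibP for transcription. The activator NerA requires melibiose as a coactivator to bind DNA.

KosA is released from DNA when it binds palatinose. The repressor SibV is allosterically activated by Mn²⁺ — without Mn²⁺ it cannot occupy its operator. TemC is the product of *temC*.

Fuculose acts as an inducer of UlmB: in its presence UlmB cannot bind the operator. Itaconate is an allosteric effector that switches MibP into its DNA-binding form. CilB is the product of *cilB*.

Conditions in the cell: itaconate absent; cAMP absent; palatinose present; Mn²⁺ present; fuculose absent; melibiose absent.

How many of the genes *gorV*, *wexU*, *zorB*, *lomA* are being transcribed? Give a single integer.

1

Itaconate is absent, so MibP is inactive.
Required activator MibP is absent, so *temC* is not transcribed.
So TemC is not produced.
Melibiose is absent, so NerA is inactive.
Required activator NerA is absent, so *gorV* is not transcribed.
→ *gorV* is OFF.
Palatinose is present, so KosA is inactive.
With no repressor bound, *wexU* is transcribed.
→ *wexU* is ON.
Fuculose is absent, so UlmB is active.
cAMP is absent, so GorS is active.
No repressor is bound and GorS is active, so *cilB* is transcribed.
So CilB is produced and active.
With repressor UlmB bound, *zorB* is not transcribed.
→ *zorB* is OFF.
Mn²⁺ is present, so SibV is active.
With repressor SibV bound, *lomA* is not transcribed.
→ *lomA* is OFF.
1 of the 4 genes is transcribed.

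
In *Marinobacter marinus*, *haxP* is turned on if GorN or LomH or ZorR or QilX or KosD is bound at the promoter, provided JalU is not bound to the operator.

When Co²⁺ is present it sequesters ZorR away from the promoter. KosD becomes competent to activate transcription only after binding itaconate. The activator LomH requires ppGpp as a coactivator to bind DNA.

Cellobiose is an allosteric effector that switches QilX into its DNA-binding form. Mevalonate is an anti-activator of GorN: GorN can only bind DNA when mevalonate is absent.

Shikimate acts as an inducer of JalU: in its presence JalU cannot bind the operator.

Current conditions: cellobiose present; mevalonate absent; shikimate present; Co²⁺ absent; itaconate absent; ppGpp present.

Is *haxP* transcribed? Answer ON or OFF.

Mevalonate is absent, so GorN is active.
ppGpp is present, so LomH is active.
Co²⁺ is absent, so ZorR is active.
Cellobiose is present, so QilX is active.
Shikimate is present, so JalU is inactive.
Itaconate is absent, so KosD is inactive.
Activator GorN is present, so *haxP* is transcribed.

ON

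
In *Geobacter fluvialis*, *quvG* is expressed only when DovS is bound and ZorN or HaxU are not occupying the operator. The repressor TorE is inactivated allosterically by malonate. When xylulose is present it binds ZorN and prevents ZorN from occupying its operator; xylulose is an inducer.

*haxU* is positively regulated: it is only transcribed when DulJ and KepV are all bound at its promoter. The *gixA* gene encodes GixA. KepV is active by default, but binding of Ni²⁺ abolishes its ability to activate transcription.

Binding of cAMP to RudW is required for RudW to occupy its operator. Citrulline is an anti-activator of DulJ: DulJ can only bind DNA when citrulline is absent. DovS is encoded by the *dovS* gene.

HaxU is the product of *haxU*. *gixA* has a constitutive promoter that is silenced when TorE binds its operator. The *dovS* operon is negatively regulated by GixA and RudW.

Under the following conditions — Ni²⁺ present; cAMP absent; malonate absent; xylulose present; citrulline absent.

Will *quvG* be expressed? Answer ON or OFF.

ON

Xylulose is present, so ZorN is inactive.
Citrulline is absent, so DulJ is active.
Ni²⁺ is present, so KepV is inactive.
Required activator KepV is absent, so *haxU* is not transcribed.
So HaxU is not produced.
Malonate is absent, so TorE is active.
With repressor TorE bound, *gixA* is not transcribed.
So GixA is not produced.
cAMP is absent, so RudW is inactive.
With no repressor bound, *dovS* is transcribed.
So DovS is produced and active.
No repressor is bound and DovS is active, so *quvG* is transcribed.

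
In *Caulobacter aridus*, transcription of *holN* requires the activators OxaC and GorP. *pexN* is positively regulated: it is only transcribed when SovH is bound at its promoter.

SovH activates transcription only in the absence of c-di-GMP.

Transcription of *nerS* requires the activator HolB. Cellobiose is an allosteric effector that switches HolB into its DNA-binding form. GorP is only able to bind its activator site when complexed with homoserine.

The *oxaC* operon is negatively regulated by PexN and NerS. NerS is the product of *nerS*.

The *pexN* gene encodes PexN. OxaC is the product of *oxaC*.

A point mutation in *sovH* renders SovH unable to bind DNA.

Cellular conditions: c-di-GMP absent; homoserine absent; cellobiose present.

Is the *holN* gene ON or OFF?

SovH is non-functional in this strain, so it has no effect.
Required activator SovH is absent, so *pexN* is not transcribed.
So PexN is not produced.
Cellobiose is present, so HolB is active.
No repressor is bound and HolB is active, so *nerS* is transcribed.
So NerS is produced and active.
With repressor NerS bound, *oxaC* is not transcribed.
So OxaC is not produced.
Homoserine is absent, so GorP is inactive.
Required activator OxaC is absent, so *holN* is not transcribed.

OFF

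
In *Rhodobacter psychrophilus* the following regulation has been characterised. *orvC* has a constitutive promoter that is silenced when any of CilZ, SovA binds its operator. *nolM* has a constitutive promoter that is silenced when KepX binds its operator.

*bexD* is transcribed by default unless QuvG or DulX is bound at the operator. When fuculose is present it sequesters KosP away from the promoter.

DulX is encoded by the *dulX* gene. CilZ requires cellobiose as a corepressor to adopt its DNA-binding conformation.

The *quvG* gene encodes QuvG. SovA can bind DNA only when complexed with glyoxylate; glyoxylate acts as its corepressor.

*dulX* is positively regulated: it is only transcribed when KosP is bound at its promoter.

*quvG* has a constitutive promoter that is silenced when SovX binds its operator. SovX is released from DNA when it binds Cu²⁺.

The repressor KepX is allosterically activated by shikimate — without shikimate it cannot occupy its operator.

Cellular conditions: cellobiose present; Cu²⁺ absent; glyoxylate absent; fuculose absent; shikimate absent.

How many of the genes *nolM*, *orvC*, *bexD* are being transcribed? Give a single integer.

Shikimate is absent, so KepX is inactive.
With no repressor bound, *nolM* is transcribed.
→ *nolM* is ON.
Cellobiose is present, so CilZ is active.
Glyoxylate is absent, so SovA is inactive.
With repressor CilZ bound, *orvC* is not transcribed.
→ *orvC* is OFF.
Cu²⁺ is absent, so SovX is active.
With repressor SovX bound, *quvG* is not transcribed.
So QuvG is not produced.
Fuculose is absent, so KosP is active.
No repressor is bound and KosP is active, so *dulX* is transcribed.
So DulX is produced and active.
With repressor DulX bound, *bexD* is not transcribed.
→ *bexD* is OFF.
1 of the 3 genes is transcribed.

1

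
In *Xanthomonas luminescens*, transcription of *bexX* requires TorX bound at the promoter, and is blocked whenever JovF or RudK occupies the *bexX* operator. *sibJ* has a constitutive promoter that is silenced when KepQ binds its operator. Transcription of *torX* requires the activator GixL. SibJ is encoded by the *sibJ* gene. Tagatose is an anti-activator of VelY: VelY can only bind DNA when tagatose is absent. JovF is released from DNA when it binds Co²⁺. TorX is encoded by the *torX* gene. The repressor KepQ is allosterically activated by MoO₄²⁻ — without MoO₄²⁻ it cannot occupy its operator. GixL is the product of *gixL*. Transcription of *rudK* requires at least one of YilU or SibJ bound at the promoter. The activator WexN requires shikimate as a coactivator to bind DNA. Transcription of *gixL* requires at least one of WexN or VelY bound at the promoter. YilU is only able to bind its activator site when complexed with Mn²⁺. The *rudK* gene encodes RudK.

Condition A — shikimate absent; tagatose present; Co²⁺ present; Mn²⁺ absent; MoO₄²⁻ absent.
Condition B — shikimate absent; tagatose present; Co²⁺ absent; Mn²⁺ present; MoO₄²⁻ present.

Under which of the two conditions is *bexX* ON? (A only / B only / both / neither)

Condition A:
Shikimate is absent, so WexN is inactive.
Tagatose is present, so VelY is inactive.
No activator is available at the *gixL* promoter, so *gixL* is not transcribed.
So GixL is not produced.
Required activator GixL is absent, so *torX* is not transcribed.
So TorX is not produced.
Co²⁺ is present, so JovF is inactive.
Mn²⁺ is absent, so YilU is inactive.
MoO₄²⁻ is absent, so KepQ is inactive.
With no repressor bound, *sibJ* is transcribed.
So SibJ is produced and active.
Activator SibJ is present, so *rudK* is transcribed.
So RudK is produced and active.
With repressor RudK bound, *bexX* is not transcribed.
→ *bexX* is OFF in A.
Condition B:
Shikimate is absent, so WexN is inactive.
Tagatose is present, so VelY is inactive.
No activator is available at the *gixL* promoter, so *gixL* is not transcribed.
So GixL is not produced.
Required activator GixL is absent, so *torX* is not transcribed.
So TorX is not produced.
Co²⁺ is absent, so JovF is active.
Mn²⁺ is present, so YilU is active.
MoO₄²⁻ is present, so KepQ is active.
With repressor KepQ bound, *sibJ* is not transcribed.
So SibJ is not produced.
Activator YilU is present, so *rudK* is transcribed.
So RudK is produced and active.
With repressor JovF bound, *bexX* is not transcribed.
→ *bexX* is OFF in B.

neither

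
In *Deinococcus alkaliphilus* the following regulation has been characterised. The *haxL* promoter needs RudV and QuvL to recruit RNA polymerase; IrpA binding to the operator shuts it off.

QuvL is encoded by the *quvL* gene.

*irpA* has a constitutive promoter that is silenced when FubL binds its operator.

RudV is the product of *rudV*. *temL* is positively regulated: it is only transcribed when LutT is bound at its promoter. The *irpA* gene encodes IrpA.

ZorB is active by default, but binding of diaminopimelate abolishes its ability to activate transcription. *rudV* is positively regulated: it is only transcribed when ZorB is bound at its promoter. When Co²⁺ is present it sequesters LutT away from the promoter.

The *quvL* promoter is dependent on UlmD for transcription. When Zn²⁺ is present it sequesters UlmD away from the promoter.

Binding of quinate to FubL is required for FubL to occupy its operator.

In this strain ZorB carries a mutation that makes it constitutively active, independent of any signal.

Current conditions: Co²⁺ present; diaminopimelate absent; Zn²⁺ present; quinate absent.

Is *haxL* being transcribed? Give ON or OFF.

OFF

ZorB is constitutively active in this strain.
No repressor is bound and ZorB is active, so *rudV* is transcribed.
So RudV is produced and active.
Zn²⁺ is present, so UlmD is inactive.
Required activator UlmD is absent, so *quvL* is not transcribed.
So QuvL is not produced.
Quinate is absent, so FubL is inactive.
With no repressor bound, *irpA* is transcribed.
So IrpA is produced and active.
With repressor IrpA bound, *haxL* is not transcribed.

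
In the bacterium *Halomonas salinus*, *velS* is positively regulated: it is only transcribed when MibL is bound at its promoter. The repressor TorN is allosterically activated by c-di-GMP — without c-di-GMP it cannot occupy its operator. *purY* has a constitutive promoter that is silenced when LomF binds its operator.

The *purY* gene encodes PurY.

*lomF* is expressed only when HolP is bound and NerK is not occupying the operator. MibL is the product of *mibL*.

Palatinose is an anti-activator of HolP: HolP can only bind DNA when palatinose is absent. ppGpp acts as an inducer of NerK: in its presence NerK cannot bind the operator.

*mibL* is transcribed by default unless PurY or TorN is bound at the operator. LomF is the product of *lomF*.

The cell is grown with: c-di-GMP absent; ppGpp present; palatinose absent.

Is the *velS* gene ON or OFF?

ON

ppGpp is present, so NerK is inactive.
Palatinose is absent, so HolP is active.
No repressor is bound and HolP is active, so *lomF* is transcribed.
So LomF is produced and active.
With repressor LomF bound, *purY* is not transcribed.
So PurY is not produced.
c-di-GMP is absent, so TorN is inactive.
With no repressor bound, *mibL* is transcribed.
So MibL is produced and active.
No repressor is bound and MibL is active, so *velS* is transcribed.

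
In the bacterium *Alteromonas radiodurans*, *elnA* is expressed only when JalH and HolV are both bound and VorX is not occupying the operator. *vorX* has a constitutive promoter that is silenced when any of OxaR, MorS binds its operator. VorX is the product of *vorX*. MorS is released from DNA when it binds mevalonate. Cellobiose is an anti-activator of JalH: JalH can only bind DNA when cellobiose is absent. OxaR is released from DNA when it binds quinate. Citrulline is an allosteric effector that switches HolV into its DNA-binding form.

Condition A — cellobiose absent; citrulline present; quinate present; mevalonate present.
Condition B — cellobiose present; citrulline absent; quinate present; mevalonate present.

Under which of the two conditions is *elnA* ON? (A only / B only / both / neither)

neither

Condition A:
Cellobiose is absent, so JalH is active.
Citrulline is present, so HolV is active.
Quinate is present, so OxaR is inactive.
Mevalonate is present, so MorS is inactive.
With no repressor bound, *vorX* is transcribed.
So VorX is produced and active.
With repressor VorX bound, *elnA* is not transcribed.
→ *elnA* is OFF in A.
Condition B:
Cellobiose is present, so JalH is inactive.
Citrulline is absent, so HolV is inactive.
Quinate is present, so OxaR is inactive.
Mevalonate is present, so MorS is inactive.
With no repressor bound, *vorX* is transcribed.
So VorX is produced and active.
With repressor VorX bound, *elnA* is not transcribed.
→ *elnA* is OFF in B.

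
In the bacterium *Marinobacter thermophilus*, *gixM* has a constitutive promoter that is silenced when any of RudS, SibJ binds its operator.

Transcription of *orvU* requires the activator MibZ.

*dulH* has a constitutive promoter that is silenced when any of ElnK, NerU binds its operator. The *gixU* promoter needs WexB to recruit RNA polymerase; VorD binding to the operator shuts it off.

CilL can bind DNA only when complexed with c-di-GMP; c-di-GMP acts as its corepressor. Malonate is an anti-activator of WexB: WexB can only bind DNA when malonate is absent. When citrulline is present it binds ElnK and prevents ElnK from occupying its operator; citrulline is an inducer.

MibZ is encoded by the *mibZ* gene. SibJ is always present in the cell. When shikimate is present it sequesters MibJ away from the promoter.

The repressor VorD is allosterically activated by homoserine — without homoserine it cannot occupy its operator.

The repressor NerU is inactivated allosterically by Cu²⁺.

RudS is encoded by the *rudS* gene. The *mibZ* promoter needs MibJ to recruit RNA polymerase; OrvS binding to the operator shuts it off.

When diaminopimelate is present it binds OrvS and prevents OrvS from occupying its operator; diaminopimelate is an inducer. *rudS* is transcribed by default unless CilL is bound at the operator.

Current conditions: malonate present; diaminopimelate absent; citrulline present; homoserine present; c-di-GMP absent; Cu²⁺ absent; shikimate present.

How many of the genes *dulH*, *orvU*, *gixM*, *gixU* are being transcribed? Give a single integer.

0

Citrulline is present, so ElnK is inactive.
Cu²⁺ is absent, so NerU is active.
With repressor NerU bound, *dulH* is not transcribed.
→ *dulH* is OFF.
Diaminopimelate is absent, so OrvS is active.
Shikimate is present, so MibJ is inactive.
With repressor OrvS bound, *mibZ* is not transcribed.
So MibZ is not produced.
Required activator MibZ is absent, so *orvU* is not transcribed.
→ *orvU* is OFF.
c-di-GMP is absent, so CilL is inactive.
With no repressor bound, *rudS* is transcribed.
So RudS is produced and active.
SibJ is produced constitutively and is active.
With repressor RudS bound, *gixM* is not transcribed.
→ *gixM* is OFF.
Homoserine is present, so VorD is active.
Malonate is present, so WexB is inactive.
With repressor VorD bound, *gixU* is not transcribed.
→ *gixU* is OFF.
0 of the 4 genes are transcribed.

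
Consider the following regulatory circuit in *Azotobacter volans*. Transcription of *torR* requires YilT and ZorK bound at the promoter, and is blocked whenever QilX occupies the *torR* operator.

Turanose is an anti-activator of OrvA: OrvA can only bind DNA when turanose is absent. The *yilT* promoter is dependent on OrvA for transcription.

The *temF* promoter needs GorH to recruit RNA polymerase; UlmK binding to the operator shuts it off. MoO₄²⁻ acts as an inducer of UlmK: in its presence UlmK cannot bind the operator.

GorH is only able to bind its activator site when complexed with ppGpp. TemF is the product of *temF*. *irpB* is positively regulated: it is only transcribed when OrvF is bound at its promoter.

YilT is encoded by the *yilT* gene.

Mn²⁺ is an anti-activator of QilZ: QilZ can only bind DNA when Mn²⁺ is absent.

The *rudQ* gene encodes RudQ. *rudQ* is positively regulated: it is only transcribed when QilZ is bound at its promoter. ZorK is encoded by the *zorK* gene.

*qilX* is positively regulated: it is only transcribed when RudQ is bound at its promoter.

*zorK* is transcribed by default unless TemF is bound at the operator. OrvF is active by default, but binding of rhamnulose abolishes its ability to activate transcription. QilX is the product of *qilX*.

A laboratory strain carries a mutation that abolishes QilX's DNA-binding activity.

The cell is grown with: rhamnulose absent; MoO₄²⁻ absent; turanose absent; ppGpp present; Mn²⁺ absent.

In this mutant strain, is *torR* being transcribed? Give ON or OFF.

ON

QilX is non-functional in this strain, so it has no effect.
Turanose is absent, so OrvA is active.
No repressor is bound and OrvA is active, so *yilT* is transcribed.
So YilT is produced and active.
MoO₄²⁻ is absent, so UlmK is active.
ppGpp is present, so GorH is active.
With repressor UlmK bound, *temF* is not transcribed.
So TemF is not produced.
With no repressor bound, *zorK* is transcribed.
So ZorK is produced and active.
No repressor is bound and YilT and ZorK are active, so *torR* is transcribed.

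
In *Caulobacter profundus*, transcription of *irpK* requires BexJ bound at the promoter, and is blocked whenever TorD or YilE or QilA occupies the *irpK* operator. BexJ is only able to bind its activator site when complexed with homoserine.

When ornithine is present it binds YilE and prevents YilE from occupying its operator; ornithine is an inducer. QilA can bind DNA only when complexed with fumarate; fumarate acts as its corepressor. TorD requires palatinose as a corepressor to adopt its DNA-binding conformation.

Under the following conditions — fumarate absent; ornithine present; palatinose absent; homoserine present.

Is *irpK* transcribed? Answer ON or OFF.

Palatinose is absent, so TorD is inactive.
Ornithine is present, so YilE is inactive.
Fumarate is absent, so QilA is inactive.
Homoserine is present, so BexJ is active.
No repressor is bound and BexJ is active, so *irpK* is transcribed.

ON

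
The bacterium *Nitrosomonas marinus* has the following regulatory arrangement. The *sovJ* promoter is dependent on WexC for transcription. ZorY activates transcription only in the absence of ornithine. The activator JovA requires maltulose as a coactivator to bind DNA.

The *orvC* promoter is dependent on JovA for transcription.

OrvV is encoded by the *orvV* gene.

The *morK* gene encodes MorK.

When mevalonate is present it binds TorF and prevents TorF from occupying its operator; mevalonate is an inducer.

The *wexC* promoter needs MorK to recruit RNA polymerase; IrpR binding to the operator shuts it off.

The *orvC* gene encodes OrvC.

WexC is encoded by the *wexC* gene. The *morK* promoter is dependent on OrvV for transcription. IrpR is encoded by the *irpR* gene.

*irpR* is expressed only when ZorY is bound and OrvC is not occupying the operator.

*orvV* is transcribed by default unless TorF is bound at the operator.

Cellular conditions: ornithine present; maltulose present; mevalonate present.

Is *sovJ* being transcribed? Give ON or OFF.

Mevalonate is present, so TorF is inactive.
With no repressor bound, *orvV* is transcribed.
So OrvV is produced and active.
No repressor is bound and OrvV is active, so *morK* is transcribed.
So MorK is produced and active.
Maltulose is present, so JovA is active.
No repressor is bound and JovA is active, so *orvC* is transcribed.
So OrvC is produced and active.
Ornithine is present, so ZorY is inactive.
With repressor OrvC bound, *irpR* is not transcribed.
So IrpR is not produced.
No repressor is bound and MorK is active, so *wexC* is transcribed.
So WexC is produced and active.
No repressor is bound and WexC is active, so *sovJ* is transcribed.

ON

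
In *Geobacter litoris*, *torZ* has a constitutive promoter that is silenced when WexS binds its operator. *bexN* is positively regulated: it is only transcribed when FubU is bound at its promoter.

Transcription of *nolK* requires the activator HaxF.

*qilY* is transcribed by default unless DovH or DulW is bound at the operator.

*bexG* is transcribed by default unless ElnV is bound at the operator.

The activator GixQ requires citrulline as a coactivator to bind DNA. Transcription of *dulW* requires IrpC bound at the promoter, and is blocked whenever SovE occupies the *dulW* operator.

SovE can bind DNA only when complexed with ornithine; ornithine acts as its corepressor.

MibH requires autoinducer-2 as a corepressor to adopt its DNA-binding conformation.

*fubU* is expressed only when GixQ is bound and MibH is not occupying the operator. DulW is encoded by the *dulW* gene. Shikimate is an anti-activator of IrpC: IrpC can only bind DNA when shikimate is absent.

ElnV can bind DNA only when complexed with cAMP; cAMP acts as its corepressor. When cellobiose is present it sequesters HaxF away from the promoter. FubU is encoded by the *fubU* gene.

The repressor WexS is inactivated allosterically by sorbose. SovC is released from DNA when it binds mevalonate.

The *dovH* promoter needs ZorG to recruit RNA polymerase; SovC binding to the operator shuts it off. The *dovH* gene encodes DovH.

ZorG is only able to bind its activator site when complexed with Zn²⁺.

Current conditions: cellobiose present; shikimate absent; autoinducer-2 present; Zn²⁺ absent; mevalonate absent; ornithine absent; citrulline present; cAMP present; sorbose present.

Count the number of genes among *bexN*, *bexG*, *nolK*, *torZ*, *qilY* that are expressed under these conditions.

Citrulline is present, so GixQ is active.
Autoinducer-2 is present, so MibH is active.
With repressor MibH bound, *fubU* is not transcribed.
So FubU is not produced.
Required activator FubU is absent, so *bexN* is not transcribed.
→ *bexN* is OFF.
cAMP is present, so ElnV is active.
With repressor ElnV bound, *bexG* is not transcribed.
→ *bexG* is OFF.
Cellobiose is present, so HaxF is inactive.
Required activator HaxF is absent, so *nolK* is not transcribed.
→ *nolK* is OFF.
Sorbose is present, so WexS is inactive.
With no repressor bound, *torZ* is transcribed.
→ *torZ* is ON.
Zn²⁺ is absent, so ZorG is inactive.
Mevalonate is absent, so SovC is active.
With repressor SovC bound, *dovH* is not transcribed.
So DovH is not produced.
Shikimate is absent, so IrpC is active.
Ornithine is absent, so SovE is inactive.
No repressor is bound and IrpC is active, so *dulW* is transcribed.
So DulW is produced and active.
With repressor DulW bound, *qilY* is not transcribed.
→ *qilY* is OFF.
1 of the 5 genes is transcribed.

1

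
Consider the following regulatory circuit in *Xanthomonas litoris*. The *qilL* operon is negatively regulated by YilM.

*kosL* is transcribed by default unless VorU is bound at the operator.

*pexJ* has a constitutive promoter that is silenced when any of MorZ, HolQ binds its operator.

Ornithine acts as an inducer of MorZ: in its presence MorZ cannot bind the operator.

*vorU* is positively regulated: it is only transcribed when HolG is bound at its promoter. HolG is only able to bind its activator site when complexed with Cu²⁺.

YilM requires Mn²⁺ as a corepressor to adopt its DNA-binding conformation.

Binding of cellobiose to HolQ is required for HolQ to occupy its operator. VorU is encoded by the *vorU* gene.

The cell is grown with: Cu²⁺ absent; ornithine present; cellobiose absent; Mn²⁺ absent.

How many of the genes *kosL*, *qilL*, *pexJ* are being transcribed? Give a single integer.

Cu²⁺ is absent, so HolG is inactive.
Required activator HolG is absent, so *vorU* is not transcribed.
So VorU is not produced.
With no repressor bound, *kosL* is transcribed.
→ *kosL* is ON.
Mn²⁺ is absent, so YilM is inactive.
With no repressor bound, *qilL* is transcribed.
→ *qilL* is ON.
Ornithine is present, so MorZ is inactive.
Cellobiose is absent, so HolQ is inactive.
With no repressor bound, *pexJ* is transcribed.
→ *pexJ* is ON.
3 of the 3 genes are transcribed.

3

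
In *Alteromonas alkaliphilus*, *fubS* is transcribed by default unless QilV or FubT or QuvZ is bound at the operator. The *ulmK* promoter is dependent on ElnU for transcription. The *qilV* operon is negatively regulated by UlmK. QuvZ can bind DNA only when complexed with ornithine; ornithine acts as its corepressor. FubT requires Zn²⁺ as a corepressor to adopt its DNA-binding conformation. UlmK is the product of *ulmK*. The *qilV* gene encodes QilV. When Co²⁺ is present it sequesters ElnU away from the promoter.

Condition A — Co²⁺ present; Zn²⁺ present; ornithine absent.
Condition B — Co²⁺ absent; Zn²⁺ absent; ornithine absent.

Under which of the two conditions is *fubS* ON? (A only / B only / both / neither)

B only

Condition A:
Co²⁺ is present, so ElnU is inactive.
Required activator ElnU is absent, so *ulmK* is not transcribed.
So UlmK is not produced.
With no repressor bound, *qilV* is transcribed.
So QilV is produced and active.
Zn²⁺ is present, so FubT is active.
Ornithine is absent, so QuvZ is inactive.
With repressor QilV bound, *fubS* is not transcribed.
→ *fubS* is OFF in A.
Condition B:
Co²⁺ is absent, so ElnU is active.
No repressor is bound and ElnU is active, so *ulmK* is transcribed.
So UlmK is produced and active.
With repressor UlmK bound, *qilV* is not transcribed.
So QilV is not produced.
Zn²⁺ is absent, so FubT is inactive.
Ornithine is absent, so QuvZ is inactive.
With no repressor bound, *fubS* is transcribed.
→ *fubS* is ON in B.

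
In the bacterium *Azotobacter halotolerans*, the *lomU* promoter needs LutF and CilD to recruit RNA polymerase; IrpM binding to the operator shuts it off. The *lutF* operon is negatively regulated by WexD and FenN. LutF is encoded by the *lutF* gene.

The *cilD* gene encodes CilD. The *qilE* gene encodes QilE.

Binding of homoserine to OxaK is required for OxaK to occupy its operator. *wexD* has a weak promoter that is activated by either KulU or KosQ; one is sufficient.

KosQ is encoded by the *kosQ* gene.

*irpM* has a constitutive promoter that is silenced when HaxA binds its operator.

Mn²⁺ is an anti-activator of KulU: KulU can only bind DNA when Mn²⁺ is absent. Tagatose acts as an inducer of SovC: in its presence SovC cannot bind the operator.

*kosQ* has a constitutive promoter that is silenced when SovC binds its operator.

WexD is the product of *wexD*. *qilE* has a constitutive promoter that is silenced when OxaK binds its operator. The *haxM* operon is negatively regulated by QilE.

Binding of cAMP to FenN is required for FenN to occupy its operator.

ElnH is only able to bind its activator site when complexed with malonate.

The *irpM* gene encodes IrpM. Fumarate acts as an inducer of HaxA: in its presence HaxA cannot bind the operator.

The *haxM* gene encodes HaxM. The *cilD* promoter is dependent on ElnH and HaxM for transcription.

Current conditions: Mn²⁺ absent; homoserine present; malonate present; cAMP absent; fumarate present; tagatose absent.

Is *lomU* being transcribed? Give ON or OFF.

OFF

Mn²⁺ is absent, so KulU is active.
Tagatose is absent, so SovC is active.
With repressor SovC bound, *kosQ* is not transcribed.
So KosQ is not produced.
Activator KulU is present, so *wexD* is transcribed.
So WexD is produced and active.
cAMP is absent, so FenN is inactive.
With repressor WexD bound, *lutF* is not transcribed.
So LutF is not produced.
Malonate is present, so ElnH is active.
Homoserine is present, so OxaK is active.
With repressor OxaK bound, *qilE* is not transcribed.
So QilE is not produced.
With no repressor bound, *haxM* is transcribed.
So HaxM is produced and active.
No repressor is bound and ElnH and HaxM are active, so *cilD* is transcribed.
So CilD is produced and active.
Fumarate is present, so HaxA is inactive.
With no repressor bound, *irpM* is transcribed.
So IrpM is produced and active.
With repressor IrpM bound, *lomU* is not transcribed.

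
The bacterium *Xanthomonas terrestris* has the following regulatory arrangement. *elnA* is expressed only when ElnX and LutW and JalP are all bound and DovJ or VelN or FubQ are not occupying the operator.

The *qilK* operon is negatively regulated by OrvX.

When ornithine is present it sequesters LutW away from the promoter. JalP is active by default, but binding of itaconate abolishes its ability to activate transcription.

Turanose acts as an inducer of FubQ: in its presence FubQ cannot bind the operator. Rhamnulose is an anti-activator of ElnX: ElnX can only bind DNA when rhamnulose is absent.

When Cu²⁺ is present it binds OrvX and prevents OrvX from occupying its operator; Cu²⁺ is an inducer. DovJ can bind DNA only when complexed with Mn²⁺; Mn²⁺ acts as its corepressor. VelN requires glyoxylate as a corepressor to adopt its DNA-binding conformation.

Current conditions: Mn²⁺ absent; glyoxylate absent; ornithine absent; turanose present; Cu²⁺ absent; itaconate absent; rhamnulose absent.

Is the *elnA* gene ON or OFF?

ON

Mn²⁺ is absent, so DovJ is inactive.
Glyoxylate is absent, so VelN is inactive.
Rhamnulose is absent, so ElnX is active.
Ornithine is absent, so LutW is active.
Turanose is present, so FubQ is inactive.
Itaconate is absent, so JalP is active.
No repressor is bound and ElnX and LutW and JalP are active, so *elnA* is transcribed.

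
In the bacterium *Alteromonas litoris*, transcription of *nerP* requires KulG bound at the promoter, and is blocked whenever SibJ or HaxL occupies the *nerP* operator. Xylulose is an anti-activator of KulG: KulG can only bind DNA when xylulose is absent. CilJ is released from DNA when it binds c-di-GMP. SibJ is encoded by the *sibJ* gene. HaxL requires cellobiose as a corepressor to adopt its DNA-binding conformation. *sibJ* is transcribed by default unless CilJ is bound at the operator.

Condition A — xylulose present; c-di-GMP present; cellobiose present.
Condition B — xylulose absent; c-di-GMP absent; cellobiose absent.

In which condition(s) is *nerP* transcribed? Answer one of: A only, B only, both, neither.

Condition A:
Xylulose is present, so KulG is inactive.
c-di-GMP is present, so CilJ is inactive.
With no repressor bound, *sibJ* is transcribed.
So SibJ is produced and active.
Cellobiose is present, so HaxL is active.
With repressor SibJ bound, *nerP* is not transcribed.
→ *nerP* is OFF in A.
Condition B:
Xylulose is absent, so KulG is active.
c-di-GMP is absent, so CilJ is active.
With repressor CilJ bound, *sibJ* is not transcribed.
So SibJ is not produced.
Cellobiose is absent, so HaxL is inactive.
No repressor is bound and KulG is active, so *nerP* is transcribed.
→ *nerP* is ON in B.

B only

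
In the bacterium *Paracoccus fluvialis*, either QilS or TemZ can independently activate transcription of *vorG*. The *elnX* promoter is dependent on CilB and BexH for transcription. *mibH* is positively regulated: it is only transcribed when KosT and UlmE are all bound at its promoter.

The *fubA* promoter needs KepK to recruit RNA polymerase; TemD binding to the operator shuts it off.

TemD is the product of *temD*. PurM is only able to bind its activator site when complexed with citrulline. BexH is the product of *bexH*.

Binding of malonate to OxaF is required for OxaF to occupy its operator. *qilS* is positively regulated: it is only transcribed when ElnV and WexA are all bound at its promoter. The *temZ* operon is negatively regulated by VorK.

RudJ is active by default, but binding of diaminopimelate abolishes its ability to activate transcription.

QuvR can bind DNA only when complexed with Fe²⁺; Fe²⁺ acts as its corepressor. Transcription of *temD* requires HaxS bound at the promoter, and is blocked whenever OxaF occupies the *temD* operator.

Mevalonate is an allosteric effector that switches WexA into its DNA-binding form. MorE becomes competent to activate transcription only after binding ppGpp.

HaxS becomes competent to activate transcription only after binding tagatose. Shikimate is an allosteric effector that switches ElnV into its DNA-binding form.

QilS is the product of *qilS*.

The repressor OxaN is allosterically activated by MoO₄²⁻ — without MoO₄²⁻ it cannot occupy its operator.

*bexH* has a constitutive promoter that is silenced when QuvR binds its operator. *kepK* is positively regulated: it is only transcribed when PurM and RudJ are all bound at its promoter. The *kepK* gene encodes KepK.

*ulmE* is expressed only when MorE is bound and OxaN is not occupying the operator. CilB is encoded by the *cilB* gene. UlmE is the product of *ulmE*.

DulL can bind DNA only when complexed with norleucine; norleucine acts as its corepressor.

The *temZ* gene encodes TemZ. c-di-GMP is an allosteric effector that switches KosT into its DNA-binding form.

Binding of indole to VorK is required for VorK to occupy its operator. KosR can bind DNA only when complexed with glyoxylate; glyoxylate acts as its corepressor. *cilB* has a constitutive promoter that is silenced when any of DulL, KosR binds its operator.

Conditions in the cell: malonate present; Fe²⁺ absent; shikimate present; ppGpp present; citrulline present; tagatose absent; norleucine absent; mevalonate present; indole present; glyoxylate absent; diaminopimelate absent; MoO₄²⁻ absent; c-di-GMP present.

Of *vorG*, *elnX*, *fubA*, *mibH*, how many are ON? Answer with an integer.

Shikimate is present, so ElnV is active.
Mevalonate is present, so WexA is active.
No repressor is bound and ElnV and WexA are active, so *qilS* is transcribed.
So QilS is produced and active.
Indole is present, so VorK is active.
With repressor VorK bound, *temZ* is not transcribed.
So TemZ is not produced.
Activator QilS is present, so *vorG* is transcribed.
→ *vorG* is ON.
Norleucine is absent, so DulL is inactive.
Glyoxylate is absent, so KosR is inactive.
With no repressor bound, *cilB* is transcribed.
So CilB is produced and active.
Fe²⁺ is absent, so QuvR is inactive.
With no repressor bound, *bexH* is transcribed.
So BexH is produced and active.
No repressor is bound and CilB and BexH are active, so *elnX* is transcribed.
→ *elnX* is ON.
Citrulline is present, so PurM is active.
Diaminopimelate is absent, so RudJ is active.
No repressor is bound and PurM and RudJ are active, so *kepK* is transcribed.
So KepK is produced and active.
Malonate is present, so OxaF is active.
Tagatose is absent, so HaxS is inactive.
With repressor OxaF bound, *temD* is not transcribed.
So TemD is not produced.
No repressor is bound and KepK is active, so *fubA* is transcribed.
→ *fubA* is ON.
c-di-GMP is present, so KosT is active.
MoO₄²⁻ is absent, so OxaN is inactive.
ppGpp is present, so MorE is active.
No repressor is bound and MorE is active, so *ulmE* is transcribed.
So UlmE is produced and active.
No repressor is bound and KosT and UlmE are active, so *mibH* is transcribed.
→ *mibH* is ON.
4 of the 4 genes are transcribed.

4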